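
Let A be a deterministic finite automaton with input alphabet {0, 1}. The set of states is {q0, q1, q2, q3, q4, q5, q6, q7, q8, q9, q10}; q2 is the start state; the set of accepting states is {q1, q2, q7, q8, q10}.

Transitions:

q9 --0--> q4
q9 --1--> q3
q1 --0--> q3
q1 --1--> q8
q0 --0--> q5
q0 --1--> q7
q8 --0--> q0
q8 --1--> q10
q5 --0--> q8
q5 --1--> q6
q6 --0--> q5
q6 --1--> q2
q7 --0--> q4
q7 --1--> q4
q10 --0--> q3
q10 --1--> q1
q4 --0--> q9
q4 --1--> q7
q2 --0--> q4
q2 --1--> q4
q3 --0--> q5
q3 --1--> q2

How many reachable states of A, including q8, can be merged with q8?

Every state is reachable, so we keep all 11.
Start with accepting vs non-accepting: {q1,q2,q7,q8,q10} | {q0,q3,q4,q5,q6,q9}.
Refine {q1,q2,q7,q8,q10} on symbol 1: members go to different blocks, giving {q1,q8,q10} and {q2,q7}.
Split {q0,q3,q4,q5,q6,q9} by δ(·,0) → {q0,q3,q4,q6,q9} and {q5}.
Refine {q0,q3,q4,q6,q9} on symbol 0: members go to different blocks, giving {q0,q3,q6} and {q4,q9}.
Refine {q4,q9} on symbol 1: members go to different blocks, giving {q4} and {q9}.
No further refinement is possible. Final partition (6 blocks): {q1,q8,q10} | {q0,q3,q6} | {q2,q7} | {q5} | {q4} | {q9}.
State q8 belongs to the block {q1,q8,q10}, which has 3 states.

3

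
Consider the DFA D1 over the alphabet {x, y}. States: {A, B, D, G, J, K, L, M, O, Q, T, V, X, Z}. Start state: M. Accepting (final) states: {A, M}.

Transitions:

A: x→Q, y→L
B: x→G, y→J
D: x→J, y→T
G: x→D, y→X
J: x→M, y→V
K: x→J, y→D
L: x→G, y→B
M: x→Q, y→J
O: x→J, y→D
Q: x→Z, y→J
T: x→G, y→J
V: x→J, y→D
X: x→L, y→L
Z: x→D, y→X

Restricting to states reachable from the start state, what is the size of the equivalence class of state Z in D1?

2

States {A,K,O} cannot be reached from the start state, so discard them.
Start with accepting vs non-accepting: {M} | {B,D,G,J,L,Q,T,V,X,Z}.
Refine {B,D,G,J,L,Q,T,V,X,Z} on symbol x: members go to different blocks, giving {B,D,G,L,Q,T,V,X,Z} and {J}.
Refine {B,D,G,L,Q,T,V,X,Z} on symbol x: members go to different blocks, giving {B,G,L,Q,T,X,Z} and {D,V}.
Split {B,G,L,Q,T,X,Z} by δ(·,x) → {B,L,Q,T,X} and {G,Z}.
On input x, block {B,L,Q,T,X} splits into {B,L,Q,T} and {X}.
On input y, block {B,L,Q,T} splits into {B,Q,T} and {L}.
Split {D,V} by δ(·,y) → {D} and {V}.
Stable partition: {M} | {B,Q,T} | {J} | {D} | {G,Z} | {X} | {L} | {V} — 8 equivalence classes.
The equivalence class containing Z is {G,Z}, of size 2.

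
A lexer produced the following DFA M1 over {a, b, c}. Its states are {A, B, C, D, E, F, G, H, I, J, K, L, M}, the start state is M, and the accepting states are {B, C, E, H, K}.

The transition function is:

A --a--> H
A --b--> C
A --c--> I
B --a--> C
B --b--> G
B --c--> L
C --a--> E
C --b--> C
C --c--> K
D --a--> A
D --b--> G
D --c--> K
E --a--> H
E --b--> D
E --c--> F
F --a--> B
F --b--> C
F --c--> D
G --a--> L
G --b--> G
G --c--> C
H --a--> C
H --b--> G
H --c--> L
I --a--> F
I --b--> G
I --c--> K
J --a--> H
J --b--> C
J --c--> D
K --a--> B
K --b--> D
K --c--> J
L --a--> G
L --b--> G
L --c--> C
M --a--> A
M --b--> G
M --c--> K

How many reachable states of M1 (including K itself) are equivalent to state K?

2

All states are reachable from the start state.
Initial partition by acceptance: {B,C,E,H,K} | {A,D,F,G,I,J,L,M}.
Refine {B,C,E,H,K} on symbol b: members go to different blocks, giving {B,E,H,K} and {C}.
Split {B,E,H,K} by δ(·,a) → {B,H} and {E,K}.
Refine {A,D,F,G,I,J,L,M} on symbol a: members go to different blocks, giving {D,G,I,L,M} and {A,F,J}.
Split {D,G,I,L,M} by δ(·,a) → {D,I,M} and {G,L}.
No further refinement is possible. Final partition (6 blocks): {B,H} | {D,I,M} | {C} | {E,K} | {A,F,J} | {G,L}.
State K belongs to the block {E,K}, which has 2 states.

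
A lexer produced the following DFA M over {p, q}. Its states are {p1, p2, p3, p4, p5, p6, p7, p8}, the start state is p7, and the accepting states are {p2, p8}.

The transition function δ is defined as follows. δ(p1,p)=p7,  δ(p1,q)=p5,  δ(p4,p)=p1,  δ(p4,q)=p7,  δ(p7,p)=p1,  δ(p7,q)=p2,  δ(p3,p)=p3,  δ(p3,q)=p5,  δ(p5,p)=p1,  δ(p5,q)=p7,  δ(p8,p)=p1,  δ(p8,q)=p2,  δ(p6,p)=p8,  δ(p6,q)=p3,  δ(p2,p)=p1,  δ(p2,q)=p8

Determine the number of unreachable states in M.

No path from p7 leads to p3, p4, p6; the other 5 states are all reachable.

3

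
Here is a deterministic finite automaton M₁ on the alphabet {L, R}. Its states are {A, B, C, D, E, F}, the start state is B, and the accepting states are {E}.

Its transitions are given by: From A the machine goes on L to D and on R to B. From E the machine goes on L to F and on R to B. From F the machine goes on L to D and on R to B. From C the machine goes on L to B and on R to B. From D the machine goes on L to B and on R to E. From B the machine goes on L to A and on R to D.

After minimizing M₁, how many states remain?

States {C} cannot be reached from the start state, so discard them.
Start with accepting vs non-accepting: {E} | {A,B,D,F}.
Split {A,B,D,F} by δ(·,R) → {A,B,F} and {D}.
Refine {A,B,F} on symbol L: members go to different blocks, giving {A,F} and {B}.
No further refinement is possible. Final partition (4 blocks): {E} | {A,F} | {D} | {B}.

4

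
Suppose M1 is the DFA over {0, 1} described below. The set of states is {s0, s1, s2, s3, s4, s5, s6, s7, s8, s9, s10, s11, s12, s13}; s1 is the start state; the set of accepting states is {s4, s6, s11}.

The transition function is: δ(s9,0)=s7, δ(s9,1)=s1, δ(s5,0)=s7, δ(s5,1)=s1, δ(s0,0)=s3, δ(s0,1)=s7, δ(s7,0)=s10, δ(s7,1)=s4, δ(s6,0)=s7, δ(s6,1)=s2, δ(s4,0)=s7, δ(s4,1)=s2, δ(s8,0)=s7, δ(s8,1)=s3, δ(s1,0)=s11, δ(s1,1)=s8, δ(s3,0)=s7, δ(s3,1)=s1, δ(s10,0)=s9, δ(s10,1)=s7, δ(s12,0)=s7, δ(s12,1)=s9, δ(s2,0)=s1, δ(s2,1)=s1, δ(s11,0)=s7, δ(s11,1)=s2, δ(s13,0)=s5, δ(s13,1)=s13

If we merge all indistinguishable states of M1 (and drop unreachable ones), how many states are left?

Reachable states from the start: {s1,s2,s3,s4,s7,s8,s9,s10,s11}. Unreachable: {s0,s5,s6,s12,s13} — drop them.
Initial partition by acceptance: {s4,s11} | {s1,s2,s3,s7,s8,s9,s10}.
On input 0, block {s1,s2,s3,s7,s8,s9,s10} splits into {s2,s3,s7,s8,s9,s10} and {s1}.
Refine {s2,s3,s7,s8,s9,s10} on symbol 0: members go to different blocks, giving {s3,s7,s8,s9,s10} and {s2}.
Refine {s3,s7,s8,s9,s10} on symbol 1: members go to different blocks, giving {s3,s9} and {s8,s10} and {s7}.
Refine {s8,s10} on symbol 0: members go to different blocks, giving {s8} and {s10}.
The partition is now stable with 7 blocks: {s4,s11} | {s3,s9} | {s1} | {s2} | {s8} | {s7} | {s10}.

7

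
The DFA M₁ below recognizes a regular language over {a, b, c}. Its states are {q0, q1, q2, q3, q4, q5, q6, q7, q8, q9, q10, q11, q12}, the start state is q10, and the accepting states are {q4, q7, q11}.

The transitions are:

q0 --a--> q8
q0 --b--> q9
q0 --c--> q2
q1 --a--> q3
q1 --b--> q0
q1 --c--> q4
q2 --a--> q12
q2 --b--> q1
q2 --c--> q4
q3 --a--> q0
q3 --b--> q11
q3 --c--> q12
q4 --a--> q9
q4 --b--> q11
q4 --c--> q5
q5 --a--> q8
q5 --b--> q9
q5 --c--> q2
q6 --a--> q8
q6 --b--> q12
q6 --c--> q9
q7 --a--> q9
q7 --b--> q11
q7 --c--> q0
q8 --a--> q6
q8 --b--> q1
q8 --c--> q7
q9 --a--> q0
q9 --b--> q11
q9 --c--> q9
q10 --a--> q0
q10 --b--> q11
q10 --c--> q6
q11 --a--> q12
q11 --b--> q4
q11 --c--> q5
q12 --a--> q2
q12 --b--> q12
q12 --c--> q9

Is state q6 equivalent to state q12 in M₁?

Every state is reachable, so we keep all 13.
P0 = {q4,q7,q11} | {q0,q1,q2,q3,q5,q6,q8,q9,q10,q12}.
Refine {q0,q1,q2,q3,q5,q6,q8,q9,q10,q12} on symbol b: members go to different blocks, giving {q0,q1,q2,q5,q6,q8,q12} and {q3,q9,q10}.
On input a, block {q4,q7,q11} splits into {q4,q7} and {q11}.
Refine {q0,q1,q2,q5,q6,q8,q12} on symbol a: members go to different blocks, giving {q0,q2,q5,q6,q8,q12} and {q1}.
Refine {q0,q2,q5,q6,q8,q12} on symbol b: members go to different blocks, giving {q0,q5} and {q2,q8} and {q6,q12}.
On input c, block {q3,q9,q10} splits into {q3,q10} and {q9}.
No further refinement is possible. Final partition (8 blocks): {q4,q7} | {q0,q5} | {q3,q10} | {q11} | {q1} | {q2,q8} | {q6,q12} | {q9}.
q6 and q12 lie in the same block of the stable partition, so they are equivalent — no string distinguishes them.

Yes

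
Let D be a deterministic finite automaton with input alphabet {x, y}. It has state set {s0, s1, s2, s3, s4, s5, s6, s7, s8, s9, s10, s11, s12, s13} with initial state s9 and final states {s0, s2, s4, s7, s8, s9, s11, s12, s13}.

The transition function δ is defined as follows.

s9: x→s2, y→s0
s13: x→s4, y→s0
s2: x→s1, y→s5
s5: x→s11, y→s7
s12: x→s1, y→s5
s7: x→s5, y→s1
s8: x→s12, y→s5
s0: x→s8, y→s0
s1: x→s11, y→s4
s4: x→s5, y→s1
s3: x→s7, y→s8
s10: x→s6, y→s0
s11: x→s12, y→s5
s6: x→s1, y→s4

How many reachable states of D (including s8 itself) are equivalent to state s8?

2

Reachable states from the start: {s0,s1,s2,s4,s5,s7,s8,s9,s11,s12}. Unreachable: {s3,s6,s10,s13} — drop them.
Initial partition by acceptance: {s0,s2,s4,s7,s8,s9,s11,s12} | {s1,s5}.
Refine {s0,s2,s4,s7,s8,s9,s11,s12} on symbol x: members go to different blocks, giving {s0,s8,s9,s11} and {s2,s4,s7,s12}.
Split {s0,s8,s9,s11} by δ(·,x) → {s8,s9,s11} and {s0}.
On input y, block {s8,s9,s11} splits into {s8,s11} and {s9}.
Stable partition: {s8,s11} | {s1,s5} | {s2,s4,s7,s12} | {s0} | {s9} — 5 equivalence classes.
State s8 belongs to the block {s8,s11}, which has 2 states.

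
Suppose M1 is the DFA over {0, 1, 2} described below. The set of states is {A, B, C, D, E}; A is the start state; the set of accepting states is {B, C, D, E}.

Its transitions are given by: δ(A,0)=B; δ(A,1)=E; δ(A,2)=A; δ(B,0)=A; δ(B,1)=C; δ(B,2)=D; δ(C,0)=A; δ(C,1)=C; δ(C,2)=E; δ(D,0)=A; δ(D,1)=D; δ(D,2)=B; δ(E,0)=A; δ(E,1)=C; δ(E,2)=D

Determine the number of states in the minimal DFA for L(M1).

2

Start with accepting vs non-accepting: {B,C,D,E} | {A}.
Stable partition: {B,C,D,E} | {A} — 2 equivalence classes.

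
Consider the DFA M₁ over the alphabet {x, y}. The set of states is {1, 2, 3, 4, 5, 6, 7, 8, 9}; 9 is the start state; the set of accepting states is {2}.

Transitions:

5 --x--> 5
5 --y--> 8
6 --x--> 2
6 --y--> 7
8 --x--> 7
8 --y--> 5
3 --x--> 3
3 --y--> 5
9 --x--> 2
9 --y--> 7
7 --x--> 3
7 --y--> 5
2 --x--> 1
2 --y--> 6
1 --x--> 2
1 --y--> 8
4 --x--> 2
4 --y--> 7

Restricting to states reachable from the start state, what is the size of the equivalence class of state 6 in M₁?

3

States {4} cannot be reached from the start state, so discard them.
P0 = {2} | {1,3,5,6,7,8,9}.
Refine {1,3,5,6,7,8,9} on symbol x: members go to different blocks, giving {3,5,7,8} and {1,6,9}.
No further refinement is possible. Final partition (3 blocks): {2} | {3,5,7,8} | {1,6,9}.
The equivalence class containing 6 is {1,6,9}, of size 3.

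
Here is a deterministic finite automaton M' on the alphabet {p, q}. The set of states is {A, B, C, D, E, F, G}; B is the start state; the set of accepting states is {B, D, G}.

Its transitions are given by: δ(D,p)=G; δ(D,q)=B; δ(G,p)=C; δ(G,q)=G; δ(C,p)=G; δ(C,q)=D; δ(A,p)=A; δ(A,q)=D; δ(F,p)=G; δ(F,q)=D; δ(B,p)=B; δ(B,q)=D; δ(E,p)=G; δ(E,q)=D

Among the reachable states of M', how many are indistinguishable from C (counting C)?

Reachable states from the start: {B,C,D,G}. Unreachable: {A,E,F} — drop them.
Initial partition by acceptance: {B,D,G} | {C}.
Refine {B,D,G} on symbol p: members go to different blocks, giving {B,D} and {G}.
Split {B,D} by δ(·,p) → {B} and {D}.
No further refinement is possible. Final partition (4 blocks): {B} | {C} | {G} | {D}.
State C belongs to the block {C}, which has 1 states.

1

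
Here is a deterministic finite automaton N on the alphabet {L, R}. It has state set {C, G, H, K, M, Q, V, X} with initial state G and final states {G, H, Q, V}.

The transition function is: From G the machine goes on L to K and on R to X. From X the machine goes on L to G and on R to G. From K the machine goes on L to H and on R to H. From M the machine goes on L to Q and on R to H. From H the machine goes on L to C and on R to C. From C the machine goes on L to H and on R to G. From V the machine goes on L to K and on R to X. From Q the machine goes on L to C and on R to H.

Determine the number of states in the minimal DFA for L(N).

2

First remove the unreachable states {M,Q,V}; 5 states remain.
Initial partition by acceptance: {G,H} | {C,K,X}.
No further refinement is possible. Final partition (2 blocks): {G,H} | {C,K,X}.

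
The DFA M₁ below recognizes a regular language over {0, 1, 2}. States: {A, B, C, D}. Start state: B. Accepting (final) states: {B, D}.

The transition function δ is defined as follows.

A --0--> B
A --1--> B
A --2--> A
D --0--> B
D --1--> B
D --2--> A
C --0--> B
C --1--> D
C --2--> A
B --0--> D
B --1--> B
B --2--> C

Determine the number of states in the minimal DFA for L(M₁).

2

Every state is reachable, so we keep all 4.
Start with accepting vs non-accepting: {B,D} | {A,C}.
No further refinement is possible. Final partition (2 blocks): {B,D} | {A,C}.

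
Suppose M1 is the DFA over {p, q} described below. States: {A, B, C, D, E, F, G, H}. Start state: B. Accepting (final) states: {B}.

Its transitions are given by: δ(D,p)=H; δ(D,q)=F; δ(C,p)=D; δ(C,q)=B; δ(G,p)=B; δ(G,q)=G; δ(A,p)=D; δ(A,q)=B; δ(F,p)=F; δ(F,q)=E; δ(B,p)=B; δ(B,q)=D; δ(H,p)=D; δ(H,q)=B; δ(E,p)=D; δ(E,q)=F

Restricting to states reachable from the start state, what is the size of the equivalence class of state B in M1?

1

First remove the unreachable states {A,C,G}; 5 states remain.
Start with accepting vs non-accepting: {B} | {D,E,F,H}.
Refine {D,E,F,H} on symbol q: members go to different blocks, giving {D,E,F} and {H}.
On input p, block {D,E,F} splits into {E,F} and {D}.
On input p, block {E,F} splits into {E} and {F}.
The partition is now stable with 5 blocks: {B} | {E} | {H} | {D} | {F}.
The equivalence class containing B is {B}, of size 1.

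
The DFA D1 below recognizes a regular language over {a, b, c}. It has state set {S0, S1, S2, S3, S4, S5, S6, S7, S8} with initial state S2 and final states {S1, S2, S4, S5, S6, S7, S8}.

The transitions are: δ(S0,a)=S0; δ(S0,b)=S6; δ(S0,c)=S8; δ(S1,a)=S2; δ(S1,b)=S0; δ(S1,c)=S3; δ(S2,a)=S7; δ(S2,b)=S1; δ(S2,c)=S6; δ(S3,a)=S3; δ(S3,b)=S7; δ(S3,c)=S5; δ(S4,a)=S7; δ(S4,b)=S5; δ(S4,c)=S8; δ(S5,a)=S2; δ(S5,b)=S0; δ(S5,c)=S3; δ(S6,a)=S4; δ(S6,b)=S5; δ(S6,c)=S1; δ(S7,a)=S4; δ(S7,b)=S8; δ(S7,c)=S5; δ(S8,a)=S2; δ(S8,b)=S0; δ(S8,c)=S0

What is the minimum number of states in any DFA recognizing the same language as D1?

4

P0 = {S1,S2,S4,S5,S6,S7,S8} | {S0,S3}.
Split {S1,S2,S4,S5,S6,S7,S8} by δ(·,b) → {S2,S4,S6,S7} and {S1,S5,S8}.
Refine {S2,S4,S6,S7} on symbol c: members go to different blocks, giving {S4,S6,S7} and {S2}.
Stable partition: {S4,S6,S7} | {S0,S3} | {S1,S5,S8} | {S2} — 4 equivalence classes.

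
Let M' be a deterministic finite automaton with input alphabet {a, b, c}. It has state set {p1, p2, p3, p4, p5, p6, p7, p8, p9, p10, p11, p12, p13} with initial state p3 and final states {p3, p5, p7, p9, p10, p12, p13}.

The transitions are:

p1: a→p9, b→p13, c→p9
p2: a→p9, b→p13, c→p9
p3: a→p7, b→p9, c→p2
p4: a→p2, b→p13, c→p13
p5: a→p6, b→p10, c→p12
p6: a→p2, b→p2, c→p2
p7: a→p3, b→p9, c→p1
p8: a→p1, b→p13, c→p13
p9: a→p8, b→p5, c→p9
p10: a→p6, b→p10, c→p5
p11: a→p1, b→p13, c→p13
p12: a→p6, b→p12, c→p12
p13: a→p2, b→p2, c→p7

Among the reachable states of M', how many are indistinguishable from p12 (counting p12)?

States {p4,p11} cannot be reached from the start state, so discard them.
Initial partition by acceptance: {p3,p5,p7,p9,p10,p12,p13} | {p1,p2,p6,p8}.
Refine {p3,p5,p7,p9,p10,p12,p13} on symbol a: members go to different blocks, giving {p5,p9,p10,p12,p13} and {p3,p7}.
Refine {p5,p9,p10,p12,p13} on symbol b: members go to different blocks, giving {p5,p9,p10,p12} and {p13}.
On input a, block {p1,p2,p6,p8} splits into {p1,p2} and {p6,p8}.
Refine {p6,p8} on symbol b: members go to different blocks, giving {p6} and {p8}.
On input a, block {p5,p9,p10,p12} splits into {p5,p10,p12} and {p9}.
No further refinement is possible. Final partition (7 blocks): {p5,p10,p12} | {p1,p2} | {p3,p7} | {p13} | {p6} | {p8} | {p9}.
State p12 belongs to the block {p5,p10,p12}, which has 3 states.

3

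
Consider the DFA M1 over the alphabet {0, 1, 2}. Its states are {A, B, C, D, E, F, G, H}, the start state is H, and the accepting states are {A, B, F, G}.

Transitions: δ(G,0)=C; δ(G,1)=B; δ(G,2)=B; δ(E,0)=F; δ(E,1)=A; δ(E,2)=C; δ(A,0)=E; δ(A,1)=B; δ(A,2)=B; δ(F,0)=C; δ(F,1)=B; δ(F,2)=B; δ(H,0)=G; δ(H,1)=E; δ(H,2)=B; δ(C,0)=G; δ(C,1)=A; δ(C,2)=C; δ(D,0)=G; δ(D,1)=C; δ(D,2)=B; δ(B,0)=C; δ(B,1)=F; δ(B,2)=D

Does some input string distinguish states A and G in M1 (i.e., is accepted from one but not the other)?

All states are reachable from the start state.
Initial partition by acceptance: {A,B,F,G} | {C,D,E,H}.
Split {A,B,F,G} by δ(·,2) → {A,F,G} and {B}.
Split {C,D,E,H} by δ(·,1) → {C,E} and {D,H}.
No further refinement is possible. Final partition (4 blocks): {A,F,G} | {C,E} | {B} | {D,H}.
A and G lie in the same block of the stable partition, so they are equivalent — no string distinguishes them.

No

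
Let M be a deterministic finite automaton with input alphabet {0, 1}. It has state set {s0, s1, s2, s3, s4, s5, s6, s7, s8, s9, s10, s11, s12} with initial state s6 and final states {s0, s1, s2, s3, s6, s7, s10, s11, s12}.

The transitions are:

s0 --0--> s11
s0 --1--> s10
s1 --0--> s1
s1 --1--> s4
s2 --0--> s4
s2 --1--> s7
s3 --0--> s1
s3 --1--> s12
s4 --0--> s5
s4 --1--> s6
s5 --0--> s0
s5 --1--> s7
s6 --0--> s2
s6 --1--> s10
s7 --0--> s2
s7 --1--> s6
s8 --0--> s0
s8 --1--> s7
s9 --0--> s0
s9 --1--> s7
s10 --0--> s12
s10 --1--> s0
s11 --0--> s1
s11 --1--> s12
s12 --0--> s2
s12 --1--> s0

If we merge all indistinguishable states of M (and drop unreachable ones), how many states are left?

10

States {s3,s8,s9} cannot be reached from the start state, so discard them.
P0 = {s0,s1,s2,s6,s7,s10,s11,s12} | {s4,s5}.
Refine {s0,s1,s2,s6,s7,s10,s11,s12} on symbol 0: members go to different blocks, giving {s0,s1,s6,s7,s10,s11,s12} and {s2}.
Split {s0,s1,s6,s7,s10,s11,s12} by δ(·,0) → {s0,s1,s10,s11} and {s6,s7,s12}.
On input 0, block {s0,s1,s10,s11} splits into {s0,s1,s11} and {s10}.
On input 1, block {s0,s1,s11} splits into {s0} and {s1} and {s11}.
Refine {s4,s5} on symbol 0: members go to different blocks, giving {s4} and {s5}.
Refine {s6,s7,s12} on symbol 1: members go to different blocks, giving {s6} and {s7} and {s12}.
Stable partition: {s0} | {s4} | {s2} | {s6} | {s10} | {s1} | {s11} | {s5} | {s7} | {s12} — 10 equivalence classes.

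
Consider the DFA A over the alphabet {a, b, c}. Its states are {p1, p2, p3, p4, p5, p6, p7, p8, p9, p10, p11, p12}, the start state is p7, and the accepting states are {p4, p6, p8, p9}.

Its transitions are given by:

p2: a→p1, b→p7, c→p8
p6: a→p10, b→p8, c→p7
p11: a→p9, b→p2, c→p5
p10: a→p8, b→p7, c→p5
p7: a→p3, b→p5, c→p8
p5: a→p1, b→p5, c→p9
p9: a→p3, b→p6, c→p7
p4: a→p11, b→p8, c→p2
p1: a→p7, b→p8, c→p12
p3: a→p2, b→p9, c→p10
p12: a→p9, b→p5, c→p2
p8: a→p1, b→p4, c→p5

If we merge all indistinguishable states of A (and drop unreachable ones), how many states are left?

5

All states are reachable from the start state.
Start with accepting vs non-accepting: {p4,p6,p8,p9} | {p1,p2,p3,p5,p7,p10,p11,p12}.
On input a, block {p1,p2,p3,p5,p7,p10,p11,p12} splits into {p1,p2,p3,p5,p7} and {p10,p11,p12}.
On input a, block {p4,p6,p8,p9} splits into {p4,p6} and {p8,p9}.
Refine {p1,p2,p3,p5,p7} on symbol b: members go to different blocks, giving {p2,p5,p7} and {p1,p3}.
The partition is now stable with 5 blocks: {p4,p6} | {p2,p5,p7} | {p10,p11,p12} | {p8,p9} | {p1,p3}.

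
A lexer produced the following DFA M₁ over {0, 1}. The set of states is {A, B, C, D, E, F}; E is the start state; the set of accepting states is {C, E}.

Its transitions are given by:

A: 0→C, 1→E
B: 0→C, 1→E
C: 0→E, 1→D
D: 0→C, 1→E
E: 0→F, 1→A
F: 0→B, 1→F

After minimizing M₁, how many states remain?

4

All states are reachable from the start state.
Initial partition by acceptance: {C,E} | {A,B,D,F}.
Split {C,E} by δ(·,0) → {C} and {E}.
Refine {A,B,D,F} on symbol 0: members go to different blocks, giving {A,B,D} and {F}.
The partition is now stable with 4 blocks: {C} | {A,B,D} | {E} | {F}.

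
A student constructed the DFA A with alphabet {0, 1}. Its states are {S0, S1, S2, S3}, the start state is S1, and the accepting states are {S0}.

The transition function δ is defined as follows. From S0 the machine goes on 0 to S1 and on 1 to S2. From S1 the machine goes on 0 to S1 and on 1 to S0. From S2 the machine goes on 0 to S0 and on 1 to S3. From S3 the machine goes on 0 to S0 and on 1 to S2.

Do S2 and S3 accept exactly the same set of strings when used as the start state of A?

Start with accepting vs non-accepting: {S0} | {S1,S2,S3}.
Split {S1,S2,S3} by δ(·,0) → {S2,S3} and {S1}.
No further refinement is possible. Final partition (3 blocks): {S0} | {S2,S3} | {S1}.
S2 and S3 lie in the same block of the stable partition, so they are equivalent — no string distinguishes them.

Yes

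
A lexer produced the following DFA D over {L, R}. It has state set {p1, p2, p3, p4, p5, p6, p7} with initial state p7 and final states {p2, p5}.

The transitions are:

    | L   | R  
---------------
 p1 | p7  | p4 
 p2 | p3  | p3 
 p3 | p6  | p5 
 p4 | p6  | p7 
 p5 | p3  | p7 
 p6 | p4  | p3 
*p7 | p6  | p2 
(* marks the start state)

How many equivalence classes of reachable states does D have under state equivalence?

3

First remove the unreachable states {p1}; 6 states remain.
Initial partition by acceptance: {p2,p5} | {p3,p4,p6,p7}.
Split {p3,p4,p6,p7} by δ(·,R) → {p3,p7} and {p4,p6}.
No further refinement is possible. Final partition (3 blocks): {p2,p5} | {p3,p7} | {p4,p6}.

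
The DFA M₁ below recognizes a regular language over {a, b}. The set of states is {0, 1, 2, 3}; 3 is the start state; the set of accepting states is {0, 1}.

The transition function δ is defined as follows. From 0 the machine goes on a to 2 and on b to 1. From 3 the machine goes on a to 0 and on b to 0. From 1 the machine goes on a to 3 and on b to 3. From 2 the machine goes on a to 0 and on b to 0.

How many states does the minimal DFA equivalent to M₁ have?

Initial partition by acceptance: {0,1} | {2,3}.
On input b, block {0,1} splits into {0} and {1}.
The partition is now stable with 3 blocks: {0} | {2,3} | {1}.

3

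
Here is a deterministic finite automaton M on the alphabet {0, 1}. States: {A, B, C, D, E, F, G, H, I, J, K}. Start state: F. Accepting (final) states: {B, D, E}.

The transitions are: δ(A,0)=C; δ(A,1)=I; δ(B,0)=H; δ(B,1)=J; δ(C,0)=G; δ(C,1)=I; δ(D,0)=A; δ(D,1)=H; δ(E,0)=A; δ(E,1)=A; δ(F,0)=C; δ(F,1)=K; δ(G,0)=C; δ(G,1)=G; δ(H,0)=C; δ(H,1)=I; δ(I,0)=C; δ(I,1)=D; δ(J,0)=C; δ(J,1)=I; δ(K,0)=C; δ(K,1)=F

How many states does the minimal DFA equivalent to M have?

5

States {B,E,J} cannot be reached from the start state, so discard them.
Initial partition by acceptance: {D} | {A,C,F,G,H,I,K}.
Split {A,C,F,G,H,I,K} by δ(·,1) → {A,C,F,G,H,K} and {I}.
Refine {A,C,F,G,H,K} on symbol 1: members go to different blocks, giving {A,C,H} and {F,G,K}.
Refine {A,C,H} on symbol 0: members go to different blocks, giving {A,H} and {C}.
No further refinement is possible. Final partition (5 blocks): {D} | {A,H} | {I} | {F,G,K} | {C}.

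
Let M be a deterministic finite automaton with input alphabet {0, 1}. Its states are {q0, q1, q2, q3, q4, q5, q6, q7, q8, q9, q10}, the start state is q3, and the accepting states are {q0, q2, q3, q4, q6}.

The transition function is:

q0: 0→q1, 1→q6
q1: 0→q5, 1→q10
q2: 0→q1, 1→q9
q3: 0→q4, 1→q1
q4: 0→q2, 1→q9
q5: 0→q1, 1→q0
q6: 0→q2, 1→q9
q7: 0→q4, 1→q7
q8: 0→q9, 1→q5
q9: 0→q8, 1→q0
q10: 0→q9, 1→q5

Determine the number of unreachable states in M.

Starting at q3 and following transitions, the reachable set is {q0, q1, q2, q3, q4, q5, q6, q8, q9, q10}. That leaves q7 unreachable — 1 in total.

1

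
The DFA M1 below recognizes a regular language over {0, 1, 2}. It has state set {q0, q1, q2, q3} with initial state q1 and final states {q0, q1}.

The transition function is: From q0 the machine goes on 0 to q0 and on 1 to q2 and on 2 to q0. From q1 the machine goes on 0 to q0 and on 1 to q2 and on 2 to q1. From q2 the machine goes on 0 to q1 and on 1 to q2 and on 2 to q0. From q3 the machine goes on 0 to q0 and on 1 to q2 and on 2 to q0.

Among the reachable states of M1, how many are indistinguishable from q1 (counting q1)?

2

States {q3} cannot be reached from the start state, so discard them.
Initial partition by acceptance: {q0,q1} | {q2}.
The partition is now stable with 2 blocks: {q0,q1} | {q2}.
State q1 belongs to the block {q0,q1}, which has 2 states.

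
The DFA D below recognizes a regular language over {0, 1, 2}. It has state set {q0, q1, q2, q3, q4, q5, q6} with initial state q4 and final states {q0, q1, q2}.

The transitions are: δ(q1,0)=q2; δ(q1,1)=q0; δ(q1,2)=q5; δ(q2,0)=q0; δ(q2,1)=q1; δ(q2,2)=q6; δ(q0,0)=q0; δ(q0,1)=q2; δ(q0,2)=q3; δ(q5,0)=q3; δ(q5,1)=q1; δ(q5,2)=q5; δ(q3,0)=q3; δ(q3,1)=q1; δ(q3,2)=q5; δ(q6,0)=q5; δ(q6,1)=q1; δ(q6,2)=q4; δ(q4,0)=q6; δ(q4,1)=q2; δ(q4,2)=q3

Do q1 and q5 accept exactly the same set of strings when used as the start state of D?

No

Every state is reachable, so we keep all 7.
P0 = {q0,q1,q2} | {q3,q4,q5,q6}.
No further refinement is possible. Final partition (2 blocks): {q0,q1,q2} | {q3,q4,q5,q6}.
q1 and q5 end up in different blocks, so they are distinguishable. For instance, the string 'ε' is accepted from only q1.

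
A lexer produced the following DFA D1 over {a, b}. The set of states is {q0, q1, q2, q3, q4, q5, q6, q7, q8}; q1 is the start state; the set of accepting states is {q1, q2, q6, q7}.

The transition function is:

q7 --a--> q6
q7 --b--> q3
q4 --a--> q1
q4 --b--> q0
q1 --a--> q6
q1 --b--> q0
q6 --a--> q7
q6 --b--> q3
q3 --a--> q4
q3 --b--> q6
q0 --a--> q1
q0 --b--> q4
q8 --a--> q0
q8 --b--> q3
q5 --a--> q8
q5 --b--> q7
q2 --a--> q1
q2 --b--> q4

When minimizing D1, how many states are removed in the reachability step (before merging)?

Starting at q1 and following transitions, the reachable set is {q0, q1, q3, q4, q6, q7}. That leaves q2, q5, q8 unreachable — 3 in total.

3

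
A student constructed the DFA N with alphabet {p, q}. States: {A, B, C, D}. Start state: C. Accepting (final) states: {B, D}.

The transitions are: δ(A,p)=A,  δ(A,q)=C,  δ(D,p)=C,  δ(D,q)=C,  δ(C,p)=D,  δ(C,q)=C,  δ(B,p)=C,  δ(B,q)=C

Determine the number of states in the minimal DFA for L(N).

2

First remove the unreachable states {A,B}; 2 states remain.
Initial partition by acceptance: {D} | {C}.
Stable partition: {D} | {C} — 2 equivalence classes.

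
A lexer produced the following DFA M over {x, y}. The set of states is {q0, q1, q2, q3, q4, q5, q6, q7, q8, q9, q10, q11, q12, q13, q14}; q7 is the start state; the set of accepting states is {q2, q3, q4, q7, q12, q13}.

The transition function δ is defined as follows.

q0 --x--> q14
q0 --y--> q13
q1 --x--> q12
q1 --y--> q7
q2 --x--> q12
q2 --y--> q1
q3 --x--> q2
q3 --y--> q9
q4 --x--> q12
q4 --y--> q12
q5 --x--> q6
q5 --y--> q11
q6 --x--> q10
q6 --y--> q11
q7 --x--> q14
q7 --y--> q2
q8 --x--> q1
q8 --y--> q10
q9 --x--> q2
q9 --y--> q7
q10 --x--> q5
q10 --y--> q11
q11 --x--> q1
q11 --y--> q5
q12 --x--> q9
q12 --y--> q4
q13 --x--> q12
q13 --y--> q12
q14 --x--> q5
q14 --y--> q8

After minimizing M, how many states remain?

States {q0,q3,q13} cannot be reached from the start state, so discard them.
Initial partition by acceptance: {q2,q4,q7,q12} | {q1,q5,q6,q8,q9,q10,q11,q14}.
Refine {q2,q4,q7,q12} on symbol x: members go to different blocks, giving {q2,q4} and {q7,q12}.
Refine {q2,q4} on symbol y: members go to different blocks, giving {q2} and {q4}.
On input x, block {q1,q5,q6,q8,q9,q10,q11,q14} splits into {q5,q6,q8,q10,q11,q14} and {q1} and {q9}.
Split {q5,q6,q8,q10,q11,q14} by δ(·,x) → {q5,q6,q10,q14} and {q8,q11}.
Refine {q7,q12} on symbol x: members go to different blocks, giving {q7} and {q12}.
Stable partition: {q2} | {q5,q6,q10,q14} | {q7} | {q4} | {q1} | {q9} | {q8,q11} | {q12} — 8 equivalence classes.

8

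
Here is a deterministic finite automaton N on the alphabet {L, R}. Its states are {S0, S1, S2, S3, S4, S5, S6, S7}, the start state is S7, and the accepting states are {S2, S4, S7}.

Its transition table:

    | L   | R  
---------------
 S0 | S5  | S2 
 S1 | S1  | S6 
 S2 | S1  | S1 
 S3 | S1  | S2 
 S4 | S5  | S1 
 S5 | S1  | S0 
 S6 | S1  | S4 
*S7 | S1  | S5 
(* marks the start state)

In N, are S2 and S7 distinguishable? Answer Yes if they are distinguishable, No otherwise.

No

Reachable states from the start: {S0,S1,S2,S4,S5,S6,S7}. Unreachable: {S3} — drop them.
Initial partition by acceptance: {S2,S4,S7} | {S0,S1,S5,S6}.
Split {S0,S1,S5,S6} by δ(·,R) → {S0,S6} and {S1,S5}.
Stable partition: {S2,S4,S7} | {S0,S6} | {S1,S5} — 3 equivalence classes.
S2 and S7 lie in the same block of the stable partition, so they are equivalent — no string distinguishes them.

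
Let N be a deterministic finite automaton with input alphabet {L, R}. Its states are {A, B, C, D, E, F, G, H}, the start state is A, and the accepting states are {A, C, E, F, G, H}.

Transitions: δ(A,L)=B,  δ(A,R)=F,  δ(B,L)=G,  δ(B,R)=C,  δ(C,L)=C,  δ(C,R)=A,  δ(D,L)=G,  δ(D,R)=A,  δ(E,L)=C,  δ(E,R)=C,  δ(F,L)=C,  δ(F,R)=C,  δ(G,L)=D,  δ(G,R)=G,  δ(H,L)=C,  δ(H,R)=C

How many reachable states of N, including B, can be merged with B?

First remove the unreachable states {E,H}; 6 states remain.
Initial partition by acceptance: {A,C,F,G} | {B,D}.
Split {A,C,F,G} by δ(·,L) → {A,G} and {C,F}.
Refine {A,G} on symbol R: members go to different blocks, giving {A} and {G}.
Refine {B,D} on symbol R: members go to different blocks, giving {B} and {D}.
Split {C,F} by δ(·,R) → {C} and {F}.
No further refinement is possible. Final partition (6 blocks): {A} | {B} | {C} | {G} | {D} | {F}.
State B belongs to the block {B}, which has 1 states.

1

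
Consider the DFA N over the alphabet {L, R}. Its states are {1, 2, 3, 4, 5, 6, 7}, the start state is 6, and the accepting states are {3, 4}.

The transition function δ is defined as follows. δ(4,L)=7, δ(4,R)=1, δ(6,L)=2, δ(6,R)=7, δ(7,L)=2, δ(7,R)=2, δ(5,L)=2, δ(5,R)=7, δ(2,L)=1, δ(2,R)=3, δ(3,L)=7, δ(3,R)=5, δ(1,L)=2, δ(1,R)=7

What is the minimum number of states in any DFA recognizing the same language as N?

First remove the unreachable states {4}; 6 states remain.
P0 = {3} | {1,2,5,6,7}.
On input R, block {1,2,5,6,7} splits into {1,5,6,7} and {2}.
Split {1,5,6,7} by δ(·,R) → {1,5,6} and {7}.
Stable partition: {3} | {1,5,6} | {2} | {7} — 4 equivalence classes.

4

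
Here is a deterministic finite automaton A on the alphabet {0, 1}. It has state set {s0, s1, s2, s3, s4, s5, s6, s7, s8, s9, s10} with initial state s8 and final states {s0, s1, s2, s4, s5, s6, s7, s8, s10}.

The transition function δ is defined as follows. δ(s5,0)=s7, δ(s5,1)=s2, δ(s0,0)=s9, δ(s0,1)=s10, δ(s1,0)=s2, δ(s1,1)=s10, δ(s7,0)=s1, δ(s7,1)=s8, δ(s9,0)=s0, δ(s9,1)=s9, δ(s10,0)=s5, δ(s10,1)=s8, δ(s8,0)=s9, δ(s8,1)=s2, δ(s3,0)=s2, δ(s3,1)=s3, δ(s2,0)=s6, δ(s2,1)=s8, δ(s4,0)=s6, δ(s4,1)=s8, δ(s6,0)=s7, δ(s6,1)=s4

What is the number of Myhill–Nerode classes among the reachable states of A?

4

Reachable states from the start: {s0,s1,s2,s4,s5,s6,s7,s8,s9,s10}. Unreachable: {s3} — drop them.
Start with accepting vs non-accepting: {s0,s1,s2,s4,s5,s6,s7,s8,s10} | {s9}.
On input 0, block {s0,s1,s2,s4,s5,s6,s7,s8,s10} splits into {s1,s2,s4,s5,s6,s7,s10} and {s0,s8}.
Split {s1,s2,s4,s5,s6,s7,s10} by δ(·,1) → {s2,s4,s7,s10} and {s1,s5,s6}.
Stable partition: {s2,s4,s7,s10} | {s9} | {s0,s8} | {s1,s5,s6} — 4 equivalence classes.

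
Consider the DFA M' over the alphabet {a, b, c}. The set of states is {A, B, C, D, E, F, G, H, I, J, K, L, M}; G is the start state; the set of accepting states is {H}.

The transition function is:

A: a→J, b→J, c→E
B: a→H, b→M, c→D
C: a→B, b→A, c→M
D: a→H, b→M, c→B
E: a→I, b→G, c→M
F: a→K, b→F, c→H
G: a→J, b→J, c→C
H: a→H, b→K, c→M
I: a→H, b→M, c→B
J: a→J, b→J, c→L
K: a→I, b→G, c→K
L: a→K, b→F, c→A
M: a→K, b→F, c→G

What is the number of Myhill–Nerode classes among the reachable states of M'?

8

Start with accepting vs non-accepting: {H} | {A,B,C,D,E,F,G,I,J,K,L,M}.
Refine {A,B,C,D,E,F,G,I,J,K,L,M} on symbol a: members go to different blocks, giving {A,C,E,F,G,J,K,L,M} and {B,D,I}.
Refine {A,C,E,F,G,J,K,L,M} on symbol a: members go to different blocks, giving {A,F,G,J,L,M} and {C,E,K}.
Split {A,F,G,J,L,M} by δ(·,a) → {A,G,J} and {F,L,M}.
On input c, block {A,G,J} splits into {A,G} and {J}.
Refine {C,E,K} on symbol c: members go to different blocks, giving {C,E} and {K}.
Refine {F,L,M} on symbol c: members go to different blocks, giving {L,M} and {F}.
The partition is now stable with 8 blocks: {H} | {A,G} | {B,D,I} | {C,E} | {L,M} | {J} | {K} | {F}.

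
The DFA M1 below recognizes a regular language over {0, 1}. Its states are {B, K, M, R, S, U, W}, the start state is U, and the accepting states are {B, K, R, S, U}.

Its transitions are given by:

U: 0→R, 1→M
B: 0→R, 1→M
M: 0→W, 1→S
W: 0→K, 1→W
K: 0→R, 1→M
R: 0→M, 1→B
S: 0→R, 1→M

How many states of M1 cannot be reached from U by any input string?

0

A breadth-first search from the start state visits every state.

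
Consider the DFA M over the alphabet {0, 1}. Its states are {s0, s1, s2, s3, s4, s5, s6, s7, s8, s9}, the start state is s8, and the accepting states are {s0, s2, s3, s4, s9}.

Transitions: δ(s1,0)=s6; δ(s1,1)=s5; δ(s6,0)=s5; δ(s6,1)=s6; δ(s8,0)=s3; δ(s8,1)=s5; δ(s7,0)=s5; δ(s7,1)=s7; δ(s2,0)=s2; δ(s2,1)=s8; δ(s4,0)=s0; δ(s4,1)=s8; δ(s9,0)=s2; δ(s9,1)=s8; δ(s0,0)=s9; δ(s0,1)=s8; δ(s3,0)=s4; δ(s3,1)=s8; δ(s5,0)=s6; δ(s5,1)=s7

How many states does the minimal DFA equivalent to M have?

Reachable states from the start: {s0,s2,s3,s4,s5,s6,s7,s8,s9}. Unreachable: {s1} — drop them.
Start with accepting vs non-accepting: {s0,s2,s3,s4,s9} | {s5,s6,s7,s8}.
On input 0, block {s5,s6,s7,s8} splits into {s5,s6,s7} and {s8}.
Stable partition: {s0,s2,s3,s4,s9} | {s5,s6,s7} | {s8} — 3 equivalence classes.

3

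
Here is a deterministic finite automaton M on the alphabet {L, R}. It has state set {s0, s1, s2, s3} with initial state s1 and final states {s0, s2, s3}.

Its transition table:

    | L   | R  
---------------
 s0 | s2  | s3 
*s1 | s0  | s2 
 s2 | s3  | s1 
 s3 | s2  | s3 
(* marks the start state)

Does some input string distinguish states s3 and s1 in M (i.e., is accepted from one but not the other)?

Yes

P0 = {s0,s2,s3} | {s1}.
Refine {s0,s2,s3} on symbol R: members go to different blocks, giving {s0,s3} and {s2}.
The partition is now stable with 3 blocks: {s0,s3} | {s1} | {s2}.
s3 and s1 end up in different blocks, so they are distinguishable. For instance, the string 'ε' is accepted from only s3.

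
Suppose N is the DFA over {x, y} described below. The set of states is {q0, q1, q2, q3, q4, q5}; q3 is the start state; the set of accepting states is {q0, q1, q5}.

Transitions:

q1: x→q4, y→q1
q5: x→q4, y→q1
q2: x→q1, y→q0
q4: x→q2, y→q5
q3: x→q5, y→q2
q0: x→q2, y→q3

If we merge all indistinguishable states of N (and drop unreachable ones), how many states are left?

5

Every state is reachable, so we keep all 6.
Start with accepting vs non-accepting: {q0,q1,q5} | {q2,q3,q4}.
Refine {q0,q1,q5} on symbol y: members go to different blocks, giving {q1,q5} and {q0}.
On input x, block {q2,q3,q4} splits into {q2,q3} and {q4}.
On input y, block {q2,q3} splits into {q2} and {q3}.
The partition is now stable with 5 blocks: {q1,q5} | {q2} | {q0} | {q4} | {q3}.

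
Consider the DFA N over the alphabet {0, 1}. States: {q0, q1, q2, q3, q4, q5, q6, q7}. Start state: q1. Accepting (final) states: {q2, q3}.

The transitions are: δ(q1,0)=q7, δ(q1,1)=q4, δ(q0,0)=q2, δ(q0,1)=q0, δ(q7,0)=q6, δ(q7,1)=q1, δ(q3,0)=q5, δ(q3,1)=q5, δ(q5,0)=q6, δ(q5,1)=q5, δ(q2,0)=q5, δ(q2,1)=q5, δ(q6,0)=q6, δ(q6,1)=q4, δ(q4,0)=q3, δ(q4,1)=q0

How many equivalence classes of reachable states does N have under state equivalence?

Every state is reachable, so we keep all 8.
Initial partition by acceptance: {q2,q3} | {q0,q1,q4,q5,q6,q7}.
Split {q0,q1,q4,q5,q6,q7} by δ(·,0) → {q1,q5,q6,q7} and {q0,q4}.
On input 1, block {q1,q5,q6,q7} splits into {q1,q6} and {q5,q7}.
Refine {q1,q6} on symbol 0: members go to different blocks, giving {q1} and {q6}.
Split {q5,q7} by δ(·,1) → {q5} and {q7}.
Stable partition: {q2,q3} | {q1} | {q0,q4} | {q5} | {q6} | {q7} — 6 equivalence classes.

6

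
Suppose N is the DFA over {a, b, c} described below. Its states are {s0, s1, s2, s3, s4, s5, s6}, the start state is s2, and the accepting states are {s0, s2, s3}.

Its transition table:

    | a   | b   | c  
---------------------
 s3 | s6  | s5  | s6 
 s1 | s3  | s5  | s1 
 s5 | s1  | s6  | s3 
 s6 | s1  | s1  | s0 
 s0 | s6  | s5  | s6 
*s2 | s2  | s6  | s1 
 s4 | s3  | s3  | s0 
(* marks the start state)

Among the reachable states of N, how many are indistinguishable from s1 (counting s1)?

First remove the unreachable states {s4}; 6 states remain.
Start with accepting vs non-accepting: {s0,s2,s3} | {s1,s5,s6}.
Split {s0,s2,s3} by δ(·,a) → {s0,s3} and {s2}.
Split {s1,s5,s6} by δ(·,a) → {s5,s6} and {s1}.
Split {s5,s6} by δ(·,b) → {s5} and {s6}.
No further refinement is possible. Final partition (5 blocks): {s0,s3} | {s5} | {s2} | {s1} | {s6}.
The equivalence class containing s1 is {s1}, of size 1.

1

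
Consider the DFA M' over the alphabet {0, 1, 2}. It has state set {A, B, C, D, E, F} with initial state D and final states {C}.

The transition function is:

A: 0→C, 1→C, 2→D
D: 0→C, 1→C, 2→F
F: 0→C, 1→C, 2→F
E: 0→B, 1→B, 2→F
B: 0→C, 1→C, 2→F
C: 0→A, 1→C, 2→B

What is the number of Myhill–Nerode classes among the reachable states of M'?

2

States {E} cannot be reached from the start state, so discard them.
Initial partition by acceptance: {C} | {A,B,D,F}.
The partition is now stable with 2 blocks: {C} | {A,B,D,F}.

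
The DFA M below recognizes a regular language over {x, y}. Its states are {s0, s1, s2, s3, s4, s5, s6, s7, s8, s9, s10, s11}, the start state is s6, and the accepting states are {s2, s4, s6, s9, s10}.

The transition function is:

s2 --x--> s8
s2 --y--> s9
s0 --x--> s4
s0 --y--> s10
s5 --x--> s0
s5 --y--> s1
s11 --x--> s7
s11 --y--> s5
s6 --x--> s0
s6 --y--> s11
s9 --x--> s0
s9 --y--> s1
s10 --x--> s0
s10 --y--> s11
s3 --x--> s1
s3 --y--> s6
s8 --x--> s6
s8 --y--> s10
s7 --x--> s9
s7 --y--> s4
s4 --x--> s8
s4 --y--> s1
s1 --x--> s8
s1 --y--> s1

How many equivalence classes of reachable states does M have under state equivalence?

States {s2,s3} cannot be reached from the start state, so discard them.
Start with accepting vs non-accepting: {s4,s6,s9,s10} | {s0,s1,s5,s7,s8,s11}.
Split {s0,s1,s5,s7,s8,s11} by δ(·,x) → {s0,s7,s8} and {s1,s5,s11}.
Stable partition: {s4,s6,s9,s10} | {s0,s7,s8} | {s1,s5,s11} — 3 equivalence classes.

3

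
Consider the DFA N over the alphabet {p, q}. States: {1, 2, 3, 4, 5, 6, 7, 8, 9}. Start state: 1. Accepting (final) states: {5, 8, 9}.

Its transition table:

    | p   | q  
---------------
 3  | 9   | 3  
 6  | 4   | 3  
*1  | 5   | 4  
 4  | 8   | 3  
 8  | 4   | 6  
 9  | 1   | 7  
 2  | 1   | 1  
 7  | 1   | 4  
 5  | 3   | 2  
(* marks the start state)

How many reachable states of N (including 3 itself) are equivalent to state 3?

All states are reachable from the start state.
P0 = {5,8,9} | {1,2,3,4,6,7}.
On input p, block {1,2,3,4,6,7} splits into {1,3,4} and {2,6,7}.
The partition is now stable with 3 blocks: {5,8,9} | {1,3,4} | {2,6,7}.
The equivalence class containing 3 is {1,3,4}, of size 3.

3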